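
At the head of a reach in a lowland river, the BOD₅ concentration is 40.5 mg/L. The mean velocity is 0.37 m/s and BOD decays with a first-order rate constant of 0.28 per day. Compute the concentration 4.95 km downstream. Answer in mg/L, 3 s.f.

38.8 mg/L

Travel time t = 4.95 km / 0.37 m/s = 4950/0.37 = 1.338e+04 s = 0.1548 d.
First-order decay: C = 40.5·exp(−0.28·0.1548) = 40.5·0.9576 = 38.78 mg/L.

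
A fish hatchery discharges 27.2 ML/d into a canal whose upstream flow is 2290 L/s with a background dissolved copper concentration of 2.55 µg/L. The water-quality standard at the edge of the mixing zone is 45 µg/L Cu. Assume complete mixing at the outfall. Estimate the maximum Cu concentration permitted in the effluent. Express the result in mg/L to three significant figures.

27.2 ML/d = 0.3148 m³/s.
2290 L/s = 2.29 m³/s.
2.55 µg/L = 0.00255 mg/L.
45 µg/L = 0.045 mg/L.
Mass balance: 0.045·2.605 = 0.3148·Cₑ + 2.29·0.00255.
Cₑ = (0.1172 − 0.005839) / 0.3148 = 0.3538 mg/L.

0.354 mg/L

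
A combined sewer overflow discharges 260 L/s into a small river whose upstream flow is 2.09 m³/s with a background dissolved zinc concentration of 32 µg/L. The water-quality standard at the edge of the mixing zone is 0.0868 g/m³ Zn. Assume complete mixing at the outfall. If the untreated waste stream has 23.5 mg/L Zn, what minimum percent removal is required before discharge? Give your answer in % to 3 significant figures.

97.8 %

260 L/s = 0.26 m³/s.
32 µg/L = 0.032 mg/L.
Mass balance: 0.0868·2.35 = 0.26·Cₑ + 2.09·0.032.
Cₑ = (0.204 − 0.06688) / 0.26 = 0.5273 mg/L.
Required removal = 1 − 0.5273/23.5 = 97.76 %.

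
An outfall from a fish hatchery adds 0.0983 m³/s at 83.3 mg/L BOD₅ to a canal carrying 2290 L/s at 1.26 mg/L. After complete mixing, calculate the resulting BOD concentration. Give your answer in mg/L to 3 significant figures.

4.64 mg/L

2290 L/s = 2.29 m³/s.
By mass balance at complete mixing, C = (0.0983·83.3 + 2.29·1.26) / (0.0983 + 2.29) = 11.07/2.388 = 4.637 mg/L.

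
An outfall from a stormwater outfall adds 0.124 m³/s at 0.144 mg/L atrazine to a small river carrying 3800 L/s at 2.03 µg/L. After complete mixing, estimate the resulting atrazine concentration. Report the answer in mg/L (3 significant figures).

0.00652 mg/L

3800 L/s = 3.8 m³/s.
2.03 µg/L = 0.00203 mg/L.
By mass balance at complete mixing, C = (0.124·0.144 + 3.8·0.00203) / (0.124 + 3.8) = 0.02557/3.924 = 0.006516 mg/L.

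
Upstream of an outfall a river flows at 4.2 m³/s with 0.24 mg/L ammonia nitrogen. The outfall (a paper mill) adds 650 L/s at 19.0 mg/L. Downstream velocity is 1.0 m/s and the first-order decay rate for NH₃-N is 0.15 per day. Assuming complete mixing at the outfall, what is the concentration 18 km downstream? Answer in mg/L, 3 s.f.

2.67 mg/L

650 L/s = 0.65 m³/s.
After complete mixing, C₀ = (0.65·19 + 4.2·0.24) / 4.85 = 2.754 mg/L.
Travel time t = 1.8e+04 m / 1.0 m/s = 1.8e+04 s = 0.2083 d.
C = 2.754·exp(−0.15·0.2083) = 2.754·0.9692 = 2.669 mg/L.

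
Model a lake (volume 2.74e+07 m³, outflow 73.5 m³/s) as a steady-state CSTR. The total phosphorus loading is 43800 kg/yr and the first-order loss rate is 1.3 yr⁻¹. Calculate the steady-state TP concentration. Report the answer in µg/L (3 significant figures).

Outflow Q = 73.5 m³/s × 3.156e+07 s/yr = 2.319e+09 m³/yr.
Steady-state CSTR mass balance: W = Q·C + k·V·C, so C = W/(Q + kV).
Q + kV = 2.319e+09 + 1.3·2.74e+07 = 2.355e+09 m³/yr.
C = 43800/2.355e+09 = 1.86e-05 kg/m³ = 0.0186 mg/L = 18.6 µg/L.

18.6 µg/L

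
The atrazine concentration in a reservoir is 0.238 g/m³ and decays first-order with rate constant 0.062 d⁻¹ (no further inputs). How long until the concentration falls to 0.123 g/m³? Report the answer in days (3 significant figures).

t = ln(C₀/C)/k = ln(0.238/0.123)/0.062 = 0.6601/0.062 = 10.65 d.

10.6 d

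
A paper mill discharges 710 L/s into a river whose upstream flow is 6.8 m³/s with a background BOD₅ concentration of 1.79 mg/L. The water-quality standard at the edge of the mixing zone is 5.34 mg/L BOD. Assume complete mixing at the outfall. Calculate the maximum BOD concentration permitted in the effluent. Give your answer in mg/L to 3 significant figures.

39.3 mg/L

710 L/s = 0.71 m³/s.
Mass balance: 5.34·7.51 = 0.71·Cₑ + 6.8·1.79.
Cₑ = (40.1 − 12.17) / 0.71 = 39.34 mg/L.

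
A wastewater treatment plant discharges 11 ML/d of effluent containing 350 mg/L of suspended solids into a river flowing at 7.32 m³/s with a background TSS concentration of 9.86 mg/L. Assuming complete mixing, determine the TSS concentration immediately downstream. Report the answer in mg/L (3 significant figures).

11 ML/d = 0.1273 m³/s.
Flow-weighted mixing gives C = (0.1273·350 + 7.32·9.86) / (0.1273 + 7.32) = 116.7/7.447 = 15.67 mg/L.

15.7 mg/L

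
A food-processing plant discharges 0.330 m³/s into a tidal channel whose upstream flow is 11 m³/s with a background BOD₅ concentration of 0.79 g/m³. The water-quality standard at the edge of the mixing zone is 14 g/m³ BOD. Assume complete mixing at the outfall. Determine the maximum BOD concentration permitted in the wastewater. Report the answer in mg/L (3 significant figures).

Mass balance: 14·11.33 = 0.33·Cₑ + 11·0.79.
Cₑ = (158.6 − 8.69) / 0.33 = 454.3 mg/L.

454 mg/L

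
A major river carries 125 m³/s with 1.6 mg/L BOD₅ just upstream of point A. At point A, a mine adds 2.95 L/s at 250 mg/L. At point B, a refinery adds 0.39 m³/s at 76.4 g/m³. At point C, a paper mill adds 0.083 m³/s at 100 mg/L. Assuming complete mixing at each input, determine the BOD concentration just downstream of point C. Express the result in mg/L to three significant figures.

1.90 mg/L

2.95 L/s = 0.00295 m³/s.
After input A: C = (125·1.6 + 0.00295·250) / 125 = 1.606 mg/L.
After input B: C = (125·1.606 + 0.39·76.4) / 125.4 = 1.838 mg/L.
After input C: C = (125.4·1.838 + 0.083·100) / 125.5 = 1.903 mg/L.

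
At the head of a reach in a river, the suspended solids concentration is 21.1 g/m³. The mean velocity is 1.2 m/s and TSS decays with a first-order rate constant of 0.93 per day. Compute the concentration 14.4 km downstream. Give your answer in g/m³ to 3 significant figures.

18.5 g/m³

Travel time t = 14.4 km / 1.2 m/s = 1.44e+04/1.2 = 1.2e+04 s = 0.1389 d.
First-order decay: C = 21.1·exp(−0.93·0.1389) = 21.1·0.8788 = 18.54 g/m³.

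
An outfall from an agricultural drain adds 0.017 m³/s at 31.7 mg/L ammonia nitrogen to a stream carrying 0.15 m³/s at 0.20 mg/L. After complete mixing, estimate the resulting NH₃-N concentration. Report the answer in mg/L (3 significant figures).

3.41 mg/L

Flow-weighted mixing gives C = (0.017·31.7 + 0.15·0.2) / (0.017 + 0.15) = 0.5689/0.167 = 3.407 mg/L.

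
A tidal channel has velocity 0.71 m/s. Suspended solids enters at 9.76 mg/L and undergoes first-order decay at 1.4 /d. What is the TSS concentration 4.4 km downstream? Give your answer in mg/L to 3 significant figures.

8.83 mg/L

Travel time t = 4.4 km / 0.71 m/s = 4400/0.71 = 6197 s = 0.07173 d.
First-order decay: C = 9.76·exp(−1.4·0.07173) = 9.76·0.9045 = 8.828 mg/L.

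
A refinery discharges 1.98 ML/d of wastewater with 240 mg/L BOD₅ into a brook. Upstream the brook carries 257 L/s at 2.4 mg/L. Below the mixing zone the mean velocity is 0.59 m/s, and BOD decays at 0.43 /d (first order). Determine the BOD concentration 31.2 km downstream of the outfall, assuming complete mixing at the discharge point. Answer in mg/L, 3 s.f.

16.8 mg/L

1.98 ML/d = 0.02292 m³/s.
257 L/s = 0.257 m³/s.
After complete mixing, C₀ = (0.02292·240 + 0.257·2.4) / 0.2799 = 21.85 mg/L.
Travel time t = 3.12e+04 m / 0.59 m/s = 5.288e+04 s = 0.6121 d.
C = 21.85·exp(−0.43·0.6121) = 21.85·0.7686 = 16.8 mg/L.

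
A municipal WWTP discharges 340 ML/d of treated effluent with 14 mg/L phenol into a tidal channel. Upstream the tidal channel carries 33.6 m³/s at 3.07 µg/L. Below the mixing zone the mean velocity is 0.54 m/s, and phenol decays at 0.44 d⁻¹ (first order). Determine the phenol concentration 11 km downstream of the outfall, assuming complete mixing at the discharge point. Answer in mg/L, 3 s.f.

1.33 mg/L

340 ML/d = 3.935 m³/s.
3.07 µg/L = 0.00307 mg/L.
After complete mixing, C₀ = (3.935·14 + 33.6·0.00307) / 37.54 = 1.471 mg/L.
Travel time t = 1.1e+04 m / 0.54 m/s = 2.037e+04 s = 0.2358 d.
C = 1.471·exp(−0.44·0.2358) = 1.471·0.9015 = 1.326 mg/L.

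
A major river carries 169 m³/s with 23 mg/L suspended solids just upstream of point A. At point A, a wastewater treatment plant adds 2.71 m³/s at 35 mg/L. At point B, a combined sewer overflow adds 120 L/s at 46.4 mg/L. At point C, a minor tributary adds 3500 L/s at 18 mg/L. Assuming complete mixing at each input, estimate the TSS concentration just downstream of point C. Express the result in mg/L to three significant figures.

23.1 mg/L

After input A: C = (169·23 + 2.71·35) / 171.7 = 23.19 mg/L.
120 L/s = 0.12 m³/s.
After input B: C = (171.7·23.19 + 0.12·46.4) / 171.8 = 23.21 mg/L.
3500 L/s = 3.5 m³/s.
After input C: C = (171.8·23.21 + 3.5·18) / 175.3 = 23.1 mg/L.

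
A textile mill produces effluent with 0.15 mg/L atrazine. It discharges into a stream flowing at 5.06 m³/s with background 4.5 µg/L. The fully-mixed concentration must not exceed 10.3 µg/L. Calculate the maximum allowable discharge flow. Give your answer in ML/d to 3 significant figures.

18.2 ML/d

4.5 µg/L = 0.0045 mg/L.
10.3 µg/L = 0.0103 mg/L.
Mass balance at complete mixing: C_std·(Q_w + Q_r) = Q_w·C_e + Q_r·C_b.
Rearranging, Q_w = Q_r·(C_std − C_b)/(C_e − C_std) = 5.06·(0.0103 − 0.0045) / (0.15 − 0.0103) = 0.2101 m³/s.
= 18.15 ML/d.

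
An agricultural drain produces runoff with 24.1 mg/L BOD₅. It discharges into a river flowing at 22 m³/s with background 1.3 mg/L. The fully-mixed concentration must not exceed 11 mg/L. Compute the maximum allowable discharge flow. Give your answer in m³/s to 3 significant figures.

Mass balance at complete mixing: C_std·(Q_w + Q_r) = Q_w·C_e + Q_r·C_b.
Rearranging, Q_w = Q_r·(C_std − C_b)/(C_e − C_std) = 22·(11 − 1.3) / (24.1 − 11) = 16.29 m³/s.

16.3 m³/s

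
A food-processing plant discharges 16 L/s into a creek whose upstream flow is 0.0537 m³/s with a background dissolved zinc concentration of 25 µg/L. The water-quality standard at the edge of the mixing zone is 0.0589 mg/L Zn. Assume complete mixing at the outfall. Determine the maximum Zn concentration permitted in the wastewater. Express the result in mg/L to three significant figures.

0.173 mg/L

16 L/s = 0.016 m³/s.
25 µg/L = 0.025 mg/L.
Mass balance: 0.0589·0.0697 = 0.016·Cₑ + 0.0537·0.025.
Cₑ = (0.004105 − 0.001342) / 0.016 = 0.1727 mg/L.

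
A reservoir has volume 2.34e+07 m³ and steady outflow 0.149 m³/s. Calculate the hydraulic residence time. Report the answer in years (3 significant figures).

Q = 0.149 m³/s × 3.156e+07 s/yr = 4.702e+06 m³/yr.
Hydraulic residence time τ = V/Q = 2.34e+07/4.702e+06 = 4.977 yr.

4.98 yr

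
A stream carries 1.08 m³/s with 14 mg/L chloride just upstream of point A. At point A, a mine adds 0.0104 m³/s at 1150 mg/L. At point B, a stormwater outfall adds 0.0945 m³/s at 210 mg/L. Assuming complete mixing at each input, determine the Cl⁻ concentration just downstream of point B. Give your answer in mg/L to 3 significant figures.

39.6 mg/L

After input A: C = (1.08·14 + 0.0104·1150) / 1.09 = 24.83 mg/L.
After input B: C = (1.09·24.83 + 0.0945·210) / 1.185 = 39.6 mg/L.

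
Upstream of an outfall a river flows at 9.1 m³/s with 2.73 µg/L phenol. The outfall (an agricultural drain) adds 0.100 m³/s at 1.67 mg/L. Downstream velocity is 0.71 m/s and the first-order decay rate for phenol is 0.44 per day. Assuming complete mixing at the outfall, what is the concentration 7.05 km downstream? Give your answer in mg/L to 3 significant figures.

2.73 µg/L = 0.00273 mg/L.
After complete mixing, C₀ = (0.1·1.67 + 9.1·0.00273) / 9.2 = 0.02085 mg/L.
Travel time t = 7050 m / 0.71 m/s = 9930 s = 0.1149 d.
C = 0.02085·exp(−0.44·0.1149) = 0.02085·0.9507 = 0.01982 mg/L.

0.0198 mg/L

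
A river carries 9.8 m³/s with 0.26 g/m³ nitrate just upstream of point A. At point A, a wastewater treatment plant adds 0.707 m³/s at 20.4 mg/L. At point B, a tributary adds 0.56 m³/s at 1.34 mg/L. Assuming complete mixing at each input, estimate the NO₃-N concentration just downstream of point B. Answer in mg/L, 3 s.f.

After input A: C = (9.8·0.26 + 0.707·20.4) / 10.51 = 1.615 mg/L.
After input B: C = (10.51·1.615 + 0.56·1.34) / 11.07 = 1.601 mg/L.

1.60 mg/L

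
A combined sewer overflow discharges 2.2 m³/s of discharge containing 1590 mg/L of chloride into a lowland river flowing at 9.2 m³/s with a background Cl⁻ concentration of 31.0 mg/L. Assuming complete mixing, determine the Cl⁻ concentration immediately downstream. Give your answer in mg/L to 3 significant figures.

332 mg/L

Conservation of mass across the mixing zone: C = (2.2·1590 + 9.2·31) / (2.2 + 9.2) = 3783/11.4 = 331.9 mg/L.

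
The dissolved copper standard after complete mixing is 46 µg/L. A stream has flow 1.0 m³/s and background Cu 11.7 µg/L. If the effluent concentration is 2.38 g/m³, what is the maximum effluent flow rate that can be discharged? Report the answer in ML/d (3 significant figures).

11.7 µg/L = 0.0117 mg/L.
46 µg/L = 0.046 mg/L.
Mass balance at complete mixing: C_std·(Q_w + Q_r) = Q_w·C_e + Q_r·C_b.
Rearranging, Q_w = Q_r·(C_std − C_b)/(C_e − C_std) = 1.0·(0.046 − 0.0117) / (2.38 − 0.046) = 0.0147 m³/s.
= 1.27 ML/d.

1.27 ML/d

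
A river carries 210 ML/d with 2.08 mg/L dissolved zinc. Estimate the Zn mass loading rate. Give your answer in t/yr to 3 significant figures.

160 t/yr

210 ML/d = 2.431 m³/s.
Mass flux = Q·C = 2.431 m³/s × 2.08 g/m³ = 5.056 g/s.
= 5.056 g/s × 31.56 = 159.5 t/yr.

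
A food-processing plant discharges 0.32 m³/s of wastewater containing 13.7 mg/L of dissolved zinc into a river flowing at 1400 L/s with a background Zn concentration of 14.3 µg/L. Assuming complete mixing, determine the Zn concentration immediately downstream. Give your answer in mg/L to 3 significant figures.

1400 L/s = 1.4 m³/s.
14.3 µg/L = 0.0143 mg/L.
Flow-weighted mixing gives C = (0.32·13.7 + 1.4·0.0143) / (0.32 + 1.4) = 4.404/1.72 = 2.56 mg/L.

2.56 mg/L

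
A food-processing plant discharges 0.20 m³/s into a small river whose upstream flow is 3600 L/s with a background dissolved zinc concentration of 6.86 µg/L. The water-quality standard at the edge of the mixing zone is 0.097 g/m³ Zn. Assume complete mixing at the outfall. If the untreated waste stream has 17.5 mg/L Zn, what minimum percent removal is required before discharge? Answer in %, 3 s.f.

3600 L/s = 3.6 m³/s.
6.86 µg/L = 0.00686 mg/L.
Mass balance: 0.097·3.8 = 0.2·Cₑ + 3.6·0.00686.
Cₑ = (0.3686 − 0.0247) / 0.2 = 1.72 mg/L.
Required removal = 1 − 1.72/17.5 = 90.17 %.

90.2 %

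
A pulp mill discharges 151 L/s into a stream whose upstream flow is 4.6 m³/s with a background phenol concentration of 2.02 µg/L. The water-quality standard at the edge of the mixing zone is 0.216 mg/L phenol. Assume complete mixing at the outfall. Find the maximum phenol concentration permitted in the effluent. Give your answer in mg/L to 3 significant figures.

151 L/s = 0.151 m³/s.
2.02 µg/L = 0.00202 mg/L.
Mass balance: 0.216·4.751 = 0.151·Cₑ + 4.6·0.00202.
Cₑ = (1.026 − 0.009292) / 0.151 = 6.735 mg/L.

6.73 mg/L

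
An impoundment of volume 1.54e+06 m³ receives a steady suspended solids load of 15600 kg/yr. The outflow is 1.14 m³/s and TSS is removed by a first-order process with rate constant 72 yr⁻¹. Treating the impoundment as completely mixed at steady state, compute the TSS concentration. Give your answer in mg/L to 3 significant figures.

0.106 mg/L

Outflow Q = 1.14 m³/s × 3.156e+07 s/yr = 3.598e+07 m³/yr.
Steady-state CSTR mass balance: W = Q·C + k·V·C, so C = W/(Q + kV).
Q + kV = 3.598e+07 + 72·1.54e+06 = 1.469e+08 m³/yr.
C = 15600/1.469e+08 = 0.0001062 kg/m³ = 0.1062 mg/L.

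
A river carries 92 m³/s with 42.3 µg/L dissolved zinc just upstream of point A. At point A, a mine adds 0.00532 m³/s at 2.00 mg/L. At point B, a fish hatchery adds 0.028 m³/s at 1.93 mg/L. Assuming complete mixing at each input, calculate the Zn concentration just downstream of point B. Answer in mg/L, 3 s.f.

0.0430 mg/L

42.3 µg/L = 0.0423 mg/L.
After input A: C = (92·0.0423 + 0.00532·2) / 92.01 = 0.04241 mg/L.
After input B: C = (92.01·0.04241 + 0.028·1.93) / 92.03 = 0.04299 mg/L.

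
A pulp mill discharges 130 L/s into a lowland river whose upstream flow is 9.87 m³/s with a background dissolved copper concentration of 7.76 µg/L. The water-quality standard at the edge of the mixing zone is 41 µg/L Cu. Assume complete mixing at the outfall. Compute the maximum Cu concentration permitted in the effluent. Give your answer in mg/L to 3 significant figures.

130 L/s = 0.13 m³/s.
7.76 µg/L = 0.00776 mg/L.
41 µg/L = 0.041 mg/L.
Mass balance: 0.041·10 = 0.13·Cₑ + 9.87·0.00776.
Cₑ = (0.41 − 0.07659) / 0.13 = 2.565 mg/L.

2.56 mg/L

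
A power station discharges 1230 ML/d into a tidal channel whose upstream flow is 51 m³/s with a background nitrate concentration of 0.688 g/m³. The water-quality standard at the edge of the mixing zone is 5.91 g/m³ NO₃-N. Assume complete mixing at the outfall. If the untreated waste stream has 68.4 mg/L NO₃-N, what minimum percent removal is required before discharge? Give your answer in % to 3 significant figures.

1230 ML/d = 14.24 m³/s.
Mass balance: 5.91·65.24 = 14.24·Cₑ + 51·0.688.
Cₑ = (385.5 − 35.09) / 14.24 = 24.62 mg/L.
Required removal = 1 − 24.62/68.4 = 64.01 %.

64.0 %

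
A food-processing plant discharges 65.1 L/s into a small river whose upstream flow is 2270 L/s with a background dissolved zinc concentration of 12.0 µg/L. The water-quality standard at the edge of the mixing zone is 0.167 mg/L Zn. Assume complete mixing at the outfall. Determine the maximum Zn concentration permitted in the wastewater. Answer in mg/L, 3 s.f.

5.57 mg/L

65.1 L/s = 0.0651 m³/s.
2270 L/s = 2.27 m³/s.
12.0 µg/L = 0.012 mg/L.
Mass balance: 0.167·2.335 = 0.0651·Cₑ + 2.27·0.012.
Cₑ = (0.39 − 0.02724) / 0.0651 = 5.572 mg/L.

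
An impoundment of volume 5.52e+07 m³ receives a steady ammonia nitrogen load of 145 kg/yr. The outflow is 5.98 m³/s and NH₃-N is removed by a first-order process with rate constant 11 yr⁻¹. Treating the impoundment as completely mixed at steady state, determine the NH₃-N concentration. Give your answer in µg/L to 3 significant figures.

Outflow Q = 5.98 m³/s × 3.156e+07 s/yr = 1.887e+08 m³/yr.
Steady-state CSTR mass balance: W = Q·C + k·V·C, so C = W/(Q + kV).
Q + kV = 1.887e+08 + 11·5.52e+07 = 7.959e+08 m³/yr.
C = 145/7.959e+08 = 1.822e-07 kg/m³ = 0.0001822 mg/L = 0.1822 µg/L.

0.182 µg/L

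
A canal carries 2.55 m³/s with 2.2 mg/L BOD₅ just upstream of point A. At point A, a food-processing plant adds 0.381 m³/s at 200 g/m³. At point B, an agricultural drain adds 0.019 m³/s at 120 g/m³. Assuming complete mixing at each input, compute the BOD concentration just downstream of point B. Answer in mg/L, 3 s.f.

28.5 mg/L

After input A: C = (2.55·2.2 + 0.381·200) / 2.931 = 27.91 mg/L.
After input B: C = (2.931·27.91 + 0.019·120) / 2.95 = 28.51 mg/L.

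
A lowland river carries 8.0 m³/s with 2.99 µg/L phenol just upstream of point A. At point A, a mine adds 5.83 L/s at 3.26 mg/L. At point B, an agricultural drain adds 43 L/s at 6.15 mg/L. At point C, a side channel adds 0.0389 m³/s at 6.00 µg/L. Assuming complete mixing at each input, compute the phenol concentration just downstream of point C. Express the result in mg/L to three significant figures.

2.99 µg/L = 0.00299 mg/L.
5.83 L/s = 0.00583 m³/s.
After input A: C = (8·0.00299 + 0.00583·3.26) / 8.006 = 0.005362 mg/L.
43 L/s = 0.043 m³/s.
After input B: C = (8.006·0.005362 + 0.043·6.15) / 8.049 = 0.03819 mg/L.
6.00 µg/L = 0.006 mg/L.
After input C: C = (8.049·0.03819 + 0.0389·0.006) / 8.088 = 0.03803 mg/L.

0.0380 mg/L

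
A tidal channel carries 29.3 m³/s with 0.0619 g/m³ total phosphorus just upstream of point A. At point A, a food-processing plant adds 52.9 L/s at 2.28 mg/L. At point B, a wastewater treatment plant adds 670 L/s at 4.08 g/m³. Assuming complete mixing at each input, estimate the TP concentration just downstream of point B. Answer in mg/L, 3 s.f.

0.155 mg/L

52.9 L/s = 0.0529 m³/s.
After input A: C = (29.3·0.0619 + 0.0529·2.28) / 29.35 = 0.0659 mg/L.
670 L/s = 0.67 m³/s.
After input B: C = (29.35·0.0659 + 0.67·4.08) / 30.02 = 0.1555 mg/L.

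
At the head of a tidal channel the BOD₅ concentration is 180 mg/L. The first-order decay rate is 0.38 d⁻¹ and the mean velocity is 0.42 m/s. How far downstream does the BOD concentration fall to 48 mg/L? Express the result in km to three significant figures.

From C = C₀·e^(−kt), t = ln(C₀/C)/k = ln(180/48)/0.38 = 1.322/0.38 = 3.478 d.
Distance = v·t = 0.42 m/s × 3.005e+05 s = 1.262e+05 m = 126.2 km.

126 km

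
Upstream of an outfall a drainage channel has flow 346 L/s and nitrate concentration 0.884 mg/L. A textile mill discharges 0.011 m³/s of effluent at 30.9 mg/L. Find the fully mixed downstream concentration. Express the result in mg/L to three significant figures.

1.81 mg/L

346 L/s = 0.346 m³/s.
Flow-weighted mixing gives C = (0.011·30.9 + 0.346·0.884) / (0.011 + 0.346) = 0.6458/0.357 = 1.809 mg/L.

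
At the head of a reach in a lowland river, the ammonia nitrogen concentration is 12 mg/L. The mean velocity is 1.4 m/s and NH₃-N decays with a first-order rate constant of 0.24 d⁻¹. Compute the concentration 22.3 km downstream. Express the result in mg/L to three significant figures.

11.5 mg/L

Travel time t = 22.3 km / 1.4 m/s = 2.23e+04/1.4 = 1.593e+04 s = 0.1844 d.
First-order decay: C = 12·exp(−0.24·0.1844) = 12·0.9567 = 11.48 mg/L.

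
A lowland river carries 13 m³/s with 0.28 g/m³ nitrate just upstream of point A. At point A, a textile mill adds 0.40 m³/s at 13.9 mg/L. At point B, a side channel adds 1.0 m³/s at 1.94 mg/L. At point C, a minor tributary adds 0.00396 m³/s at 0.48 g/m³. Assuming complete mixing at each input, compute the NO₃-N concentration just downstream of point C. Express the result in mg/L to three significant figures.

0.774 mg/L

After input A: C = (13·0.28 + 0.4·13.9) / 13.4 = 0.6866 mg/L.
After input B: C = (13.4·0.6866 + 1·1.94) / 14.4 = 0.7736 mg/L.
After input C: C = (14.4·0.7736 + 0.00396·0.48) / 14.4 = 0.7735 mg/L.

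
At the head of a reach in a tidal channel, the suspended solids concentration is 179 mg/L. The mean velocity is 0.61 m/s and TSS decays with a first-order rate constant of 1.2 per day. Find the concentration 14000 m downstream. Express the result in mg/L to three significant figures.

130 mg/L

Travel time t = 14000 m / 0.61 m/s = 1.4e+04/0.61 = 2.295e+04 s = 0.2656 d.
First-order decay: C = 179·exp(−1.2·0.2656) = 179·0.727 = 130.1 mg/L.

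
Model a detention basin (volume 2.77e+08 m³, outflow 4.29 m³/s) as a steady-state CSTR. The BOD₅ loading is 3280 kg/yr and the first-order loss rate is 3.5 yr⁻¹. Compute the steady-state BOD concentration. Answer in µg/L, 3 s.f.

Outflow Q = 4.29 m³/s × 3.156e+07 s/yr = 1.354e+08 m³/yr.
Steady-state CSTR mass balance: W = Q·C + k·V·C, so C = W/(Q + kV).
Q + kV = 1.354e+08 + 3.5·2.77e+08 = 1.105e+09 m³/yr.
C = 3280/1.105e+09 = 2.969e-06 kg/m³ = 0.002969 mg/L = 2.969 µg/L.

2.97 µg/L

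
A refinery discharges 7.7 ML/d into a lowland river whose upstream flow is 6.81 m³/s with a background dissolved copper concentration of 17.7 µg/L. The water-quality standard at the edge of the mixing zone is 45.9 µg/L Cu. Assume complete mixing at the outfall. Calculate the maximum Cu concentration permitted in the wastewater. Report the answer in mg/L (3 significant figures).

2.20 mg/L

7.7 ML/d = 0.08912 m³/s.
17.7 µg/L = 0.0177 mg/L.
45.9 µg/L = 0.0459 mg/L.
Mass balance: 0.0459·6.899 = 0.08912·Cₑ + 6.81·0.0177.
Cₑ = (0.3167 − 0.1205) / 0.08912 = 2.201 mg/L.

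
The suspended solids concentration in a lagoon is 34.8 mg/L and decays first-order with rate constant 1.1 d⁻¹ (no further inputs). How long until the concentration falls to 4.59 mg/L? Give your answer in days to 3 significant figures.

1.84 d

t = ln(C₀/C)/k = ln(34.8/4.59)/1.1 = 2.026/1.1 = 1.842 d.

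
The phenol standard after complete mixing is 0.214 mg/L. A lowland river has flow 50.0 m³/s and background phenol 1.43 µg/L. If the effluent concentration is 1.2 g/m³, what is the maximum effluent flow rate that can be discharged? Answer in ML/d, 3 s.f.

1.43 µg/L = 0.00143 mg/L.
Mass balance at complete mixing: C_std·(Q_w + Q_r) = Q_w·C_e + Q_r·C_b.
Rearranging, Q_w = Q_r·(C_std − C_b)/(C_e − C_std) = 50.0·(0.214 − 0.00143) / (1.2 − 0.214) = 10.78 m³/s.
= 931.3 ML/d.

931 ML/d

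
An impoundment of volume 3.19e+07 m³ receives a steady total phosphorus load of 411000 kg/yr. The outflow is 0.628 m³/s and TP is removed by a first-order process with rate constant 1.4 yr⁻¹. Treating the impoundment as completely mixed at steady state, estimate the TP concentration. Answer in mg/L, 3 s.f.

Outflow Q = 0.628 m³/s × 3.156e+07 s/yr = 1.982e+07 m³/yr.
Steady-state CSTR mass balance: W = Q·C + k·V·C, so C = W/(Q + kV).
Q + kV = 1.982e+07 + 1.4·3.19e+07 = 6.448e+07 m³/yr.
C = 411000/6.448e+07 = 0.006374 kg/m³ = 6.374 mg/L.

6.37 mg/L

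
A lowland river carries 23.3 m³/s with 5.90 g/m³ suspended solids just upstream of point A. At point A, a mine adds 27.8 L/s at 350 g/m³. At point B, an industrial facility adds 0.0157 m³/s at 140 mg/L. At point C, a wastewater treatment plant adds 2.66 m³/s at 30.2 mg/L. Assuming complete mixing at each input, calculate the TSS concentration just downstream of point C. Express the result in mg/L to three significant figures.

27.8 L/s = 0.0278 m³/s.
After input A: C = (23.3·5.9 + 0.0278·350) / 23.33 = 6.31 mg/L.
After input B: C = (23.33·6.31 + 0.0157·140) / 23.34 = 6.4 mg/L.
After input C: C = (23.34·6.4 + 2.66·30.2) / 26 = 8.835 mg/L.

8.83 mg/L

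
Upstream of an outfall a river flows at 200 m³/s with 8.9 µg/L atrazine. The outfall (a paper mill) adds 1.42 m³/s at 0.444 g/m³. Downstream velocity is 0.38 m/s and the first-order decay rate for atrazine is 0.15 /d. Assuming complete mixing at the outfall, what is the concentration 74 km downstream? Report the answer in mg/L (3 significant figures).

0.00853 mg/L

8.9 µg/L = 0.0089 mg/L.
After complete mixing, C₀ = (1.42·0.444 + 200·0.0089) / 201.4 = 0.01197 mg/L.
Travel time t = 7.4e+04 m / 0.38 m/s = 1.947e+05 s = 2.254 d.
C = 0.01197·exp(−0.15·2.254) = 0.01197·0.7131 = 0.008534 mg/L.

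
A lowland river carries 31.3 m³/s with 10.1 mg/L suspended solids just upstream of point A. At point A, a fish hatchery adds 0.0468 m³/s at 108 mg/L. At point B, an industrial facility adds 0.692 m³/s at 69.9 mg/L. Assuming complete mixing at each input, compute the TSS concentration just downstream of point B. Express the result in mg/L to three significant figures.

After input A: C = (31.3·10.1 + 0.0468·108) / 31.35 = 10.25 mg/L.
After input B: C = (31.35·10.25 + 0.692·69.9) / 32.04 = 11.53 mg/L.

11.5 mg/L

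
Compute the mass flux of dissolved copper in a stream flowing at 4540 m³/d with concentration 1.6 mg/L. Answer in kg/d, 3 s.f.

4540 m³/d = 0.05255 m³/s.
Mass flux = Q·C = 0.05255 m³/s × 1.6 g/m³ = 0.08407 g/s.
= 0.08407 g/s × 86.4 = 7.264 kg/d.

7.26 kg/d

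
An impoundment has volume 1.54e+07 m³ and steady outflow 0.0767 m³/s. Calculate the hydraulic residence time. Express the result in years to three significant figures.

6.36 yr

Q = 0.0767 m³/s × 3.156e+07 s/yr = 2.42e+06 m³/yr.
Hydraulic residence time τ = V/Q = 1.54e+07/2.42e+06 = 6.362 yr.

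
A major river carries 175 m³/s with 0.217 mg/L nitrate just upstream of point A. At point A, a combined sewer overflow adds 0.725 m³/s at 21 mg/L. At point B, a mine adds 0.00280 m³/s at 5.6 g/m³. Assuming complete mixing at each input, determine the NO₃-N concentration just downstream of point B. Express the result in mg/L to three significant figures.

After input A: C = (175·0.217 + 0.725·21) / 175.7 = 0.3027 mg/L.
After input B: C = (175.7·0.3027 + 0.0028·5.6) / 175.7 = 0.3028 mg/L.

0.303 mg/L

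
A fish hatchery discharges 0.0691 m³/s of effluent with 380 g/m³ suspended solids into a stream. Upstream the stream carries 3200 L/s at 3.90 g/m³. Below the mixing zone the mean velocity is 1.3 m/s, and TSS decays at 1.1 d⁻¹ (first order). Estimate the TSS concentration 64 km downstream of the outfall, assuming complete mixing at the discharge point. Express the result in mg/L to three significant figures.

6.33 mg/L

3200 L/s = 3.2 m³/s.
After complete mixing, C₀ = (0.0691·380 + 3.2·3.9) / 3.269 = 11.85 mg/L.
Travel time t = 6.4e+04 m / 1.3 m/s = 4.923e+04 s = 0.5698 d.
C = 11.85·exp(−1.1·0.5698) = 11.85·0.5343 = 6.331 mg/L.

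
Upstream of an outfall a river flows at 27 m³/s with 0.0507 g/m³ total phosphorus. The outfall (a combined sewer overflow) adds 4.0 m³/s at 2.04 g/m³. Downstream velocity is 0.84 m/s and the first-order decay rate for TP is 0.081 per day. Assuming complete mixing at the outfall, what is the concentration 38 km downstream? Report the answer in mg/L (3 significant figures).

After complete mixing, C₀ = (4·2.04 + 27·0.0507) / 31 = 0.3074 mg/L.
Travel time t = 3.8e+04 m / 0.84 m/s = 4.524e+04 s = 0.5236 d.
C = 0.3074·exp(−0.081·0.5236) = 0.3074·0.9585 = 0.2946 mg/L.

0.295 mg/L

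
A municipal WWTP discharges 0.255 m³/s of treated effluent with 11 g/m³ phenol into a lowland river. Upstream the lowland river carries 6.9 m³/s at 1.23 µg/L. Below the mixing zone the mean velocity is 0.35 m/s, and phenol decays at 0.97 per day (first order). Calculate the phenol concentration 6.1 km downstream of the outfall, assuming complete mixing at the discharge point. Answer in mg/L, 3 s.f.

1.23 µg/L = 0.00123 mg/L.
After complete mixing, C₀ = (0.255·11 + 6.9·0.00123) / 7.155 = 0.3932 mg/L.
Travel time t = 6100 m / 0.35 m/s = 1.743e+04 s = 0.2017 d.
C = 0.3932·exp(−0.97·0.2017) = 0.3932·0.8223 = 0.3233 mg/L.

0.323 mg/L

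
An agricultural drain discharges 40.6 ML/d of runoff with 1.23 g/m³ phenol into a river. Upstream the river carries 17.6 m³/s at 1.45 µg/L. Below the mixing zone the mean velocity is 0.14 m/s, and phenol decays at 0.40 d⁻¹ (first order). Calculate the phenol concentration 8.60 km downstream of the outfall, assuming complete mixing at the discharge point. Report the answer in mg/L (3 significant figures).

40.6 ML/d = 0.4699 m³/s.
1.45 µg/L = 0.00145 mg/L.
After complete mixing, C₀ = (0.4699·1.23 + 17.6·0.00145) / 18.07 = 0.0334 mg/L.
Travel time t = 8600 m / 0.14 m/s = 6.143e+04 s = 0.711 d.
C = 0.0334·exp(−0.40·0.711) = 0.0334·0.7525 = 0.02513 mg/L.

0.0251 mg/L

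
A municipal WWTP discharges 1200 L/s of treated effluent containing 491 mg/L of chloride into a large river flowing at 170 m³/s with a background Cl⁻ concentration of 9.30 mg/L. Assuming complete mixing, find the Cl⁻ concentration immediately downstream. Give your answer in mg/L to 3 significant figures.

1200 L/s = 1.2 m³/s.
Conservation of mass across the mixing zone: C = (1.2·491 + 170·9.3) / (1.2 + 170) = 2170/171.2 = 12.68 mg/L.

12.7 mg/L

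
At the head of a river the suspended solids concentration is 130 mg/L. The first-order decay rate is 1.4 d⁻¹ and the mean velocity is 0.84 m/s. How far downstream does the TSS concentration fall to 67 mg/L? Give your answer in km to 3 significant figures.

From C = C₀·e^(−kt), t = ln(C₀/C)/k = ln(130/67)/1.4 = 0.6628/1.4 = 0.4735 d.
Distance = v·t = 0.84 m/s × 4.091e+04 s = 3.436e+04 m = 34.36 km.

34.4 km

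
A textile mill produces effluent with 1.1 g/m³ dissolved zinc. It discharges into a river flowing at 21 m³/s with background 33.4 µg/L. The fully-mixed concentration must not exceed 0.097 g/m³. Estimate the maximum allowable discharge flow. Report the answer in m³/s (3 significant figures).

1.33 m³/s

33.4 µg/L = 0.0334 mg/L.
Mass balance at complete mixing: C_std·(Q_w + Q_r) = Q_w·C_e + Q_r·C_b.
Rearranging, Q_w = Q_r·(C_std − C_b)/(C_e − C_std) = 21·(0.097 − 0.0334) / (1.1 − 0.097) = 1.332 m³/s.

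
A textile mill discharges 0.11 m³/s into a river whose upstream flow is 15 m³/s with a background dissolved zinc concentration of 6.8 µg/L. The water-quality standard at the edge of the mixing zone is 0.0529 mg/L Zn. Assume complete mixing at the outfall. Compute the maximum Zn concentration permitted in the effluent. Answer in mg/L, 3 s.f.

6.34 mg/L

6.8 µg/L = 0.0068 mg/L.
Mass balance: 0.0529·15.11 = 0.11·Cₑ + 15·0.0068.
Cₑ = (0.7993 − 0.102) / 0.11 = 6.339 mg/L.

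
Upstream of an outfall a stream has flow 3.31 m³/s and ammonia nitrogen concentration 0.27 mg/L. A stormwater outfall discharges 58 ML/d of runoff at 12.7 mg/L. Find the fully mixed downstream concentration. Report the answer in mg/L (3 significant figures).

2.37 mg/L

58 ML/d = 0.6713 m³/s.
By mass balance at complete mixing, C = (0.6713·12.7 + 3.31·0.27) / (0.6713 + 3.31) = 9.419/3.981 = 2.366 mg/L.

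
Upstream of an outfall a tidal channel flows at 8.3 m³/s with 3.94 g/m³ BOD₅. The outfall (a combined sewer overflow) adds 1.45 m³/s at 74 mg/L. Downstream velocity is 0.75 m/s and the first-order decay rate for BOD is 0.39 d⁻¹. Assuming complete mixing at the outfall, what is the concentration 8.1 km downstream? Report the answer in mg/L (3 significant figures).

After complete mixing, C₀ = (1.45·74 + 8.3·3.94) / 9.75 = 14.36 mg/L.
Travel time t = 8100 m / 0.75 m/s = 1.08e+04 s = 0.125 d.
C = 14.36·exp(−0.39·0.125) = 14.36·0.9524 = 13.68 mg/L.

13.7 mg/L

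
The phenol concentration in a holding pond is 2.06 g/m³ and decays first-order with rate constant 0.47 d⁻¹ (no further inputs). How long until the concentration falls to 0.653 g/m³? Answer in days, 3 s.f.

t = ln(C₀/C)/k = ln(2.06/0.653)/0.47 = 1.149/0.47 = 2.444 d.

2.44 d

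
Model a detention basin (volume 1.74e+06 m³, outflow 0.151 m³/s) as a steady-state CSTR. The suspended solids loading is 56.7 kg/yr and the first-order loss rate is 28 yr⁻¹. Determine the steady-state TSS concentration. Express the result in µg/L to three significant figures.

1.06 µg/L

Outflow Q = 0.151 m³/s × 3.156e+07 s/yr = 4.765e+06 m³/yr.
Steady-state CSTR mass balance: W = Q·C + k·V·C, so C = W/(Q + kV).
Q + kV = 4.765e+06 + 28·1.74e+06 = 5.349e+07 m³/yr.
C = 56.7/5.349e+07 = 1.06e-06 kg/m³ = 0.00106 mg/L = 1.06 µg/L.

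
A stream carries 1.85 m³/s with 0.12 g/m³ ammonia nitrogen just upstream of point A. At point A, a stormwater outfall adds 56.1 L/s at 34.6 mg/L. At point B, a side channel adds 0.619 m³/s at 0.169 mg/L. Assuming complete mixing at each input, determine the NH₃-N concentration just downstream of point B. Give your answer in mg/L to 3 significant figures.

56.1 L/s = 0.0561 m³/s.
After input A: C = (1.85·0.12 + 0.0561·34.6) / 1.906 = 1.135 mg/L.
After input B: C = (1.906·1.135 + 0.619·0.169) / 2.525 = 0.8981 mg/L.

0.898 mg/L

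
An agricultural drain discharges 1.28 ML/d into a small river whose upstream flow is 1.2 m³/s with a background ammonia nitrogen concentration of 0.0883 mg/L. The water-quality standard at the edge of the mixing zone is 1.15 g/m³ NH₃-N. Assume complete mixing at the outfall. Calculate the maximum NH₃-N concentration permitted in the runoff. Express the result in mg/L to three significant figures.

87.1 mg/L

1.28 ML/d = 0.01481 m³/s.
Mass balance: 1.15·1.215 = 0.01481·Cₑ + 1.2·0.0883.
Cₑ = (1.397 − 0.106) / 0.01481 = 87.15 mg/L.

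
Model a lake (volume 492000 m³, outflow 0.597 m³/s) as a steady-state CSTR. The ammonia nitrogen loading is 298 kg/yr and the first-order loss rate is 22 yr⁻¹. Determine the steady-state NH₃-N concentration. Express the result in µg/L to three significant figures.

10.0 µg/L

Outflow Q = 0.597 m³/s × 3.156e+07 s/yr = 1.884e+07 m³/yr.
Steady-state CSTR mass balance: W = Q·C + k·V·C, so C = W/(Q + kV).
Q + kV = 1.884e+07 + 22·492000 = 2.966e+07 m³/yr.
C = 298/2.966e+07 = 1.005e-05 kg/m³ = 0.01005 mg/L = 10.05 µg/L.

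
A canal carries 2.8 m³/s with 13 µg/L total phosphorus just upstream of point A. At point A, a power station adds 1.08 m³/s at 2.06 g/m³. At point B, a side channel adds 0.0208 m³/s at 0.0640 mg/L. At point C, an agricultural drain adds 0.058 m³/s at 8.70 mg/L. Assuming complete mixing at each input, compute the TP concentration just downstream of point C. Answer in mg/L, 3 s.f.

13 µg/L = 0.013 mg/L.
After input A: C = (2.8·0.013 + 1.08·2.06) / 3.88 = 0.5828 mg/L.
After input B: C = (3.88·0.5828 + 0.0208·0.064) / 3.901 = 0.58 mg/L.
After input C: C = (3.901·0.58 + 0.058·8.7) / 3.959 = 0.699 mg/L.

0.699 mg/L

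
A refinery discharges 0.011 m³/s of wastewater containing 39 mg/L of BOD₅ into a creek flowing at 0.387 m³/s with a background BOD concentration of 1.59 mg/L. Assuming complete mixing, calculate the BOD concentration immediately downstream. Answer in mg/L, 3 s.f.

2.62 mg/L

Conservation of mass across the mixing zone: C = (0.011·39 + 0.387·1.59) / (0.011 + 0.387) = 1.044/0.398 = 2.624 mg/L.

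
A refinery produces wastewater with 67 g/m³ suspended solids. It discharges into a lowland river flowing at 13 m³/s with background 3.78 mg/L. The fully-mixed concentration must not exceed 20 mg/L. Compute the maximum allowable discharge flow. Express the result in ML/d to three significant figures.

Mass balance at complete mixing: C_std·(Q_w + Q_r) = Q_w·C_e + Q_r·C_b.
Rearranging, Q_w = Q_r·(C_std − C_b)/(C_e − C_std) = 13·(20 − 3.78) / (67 − 20) = 4.486 m³/s.
= 387.6 ML/d.

388 ML/d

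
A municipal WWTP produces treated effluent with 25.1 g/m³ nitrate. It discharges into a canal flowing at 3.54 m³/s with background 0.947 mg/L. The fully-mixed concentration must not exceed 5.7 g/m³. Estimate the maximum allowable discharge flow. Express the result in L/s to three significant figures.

Mass balance at complete mixing: C_std·(Q_w + Q_r) = Q_w·C_e + Q_r·C_b.
Rearranging, Q_w = Q_r·(C_std − C_b)/(C_e − C_std) = 3.54·(5.7 − 0.947) / (25.1 − 5.7) = 0.8673 m³/s.
= 867.3 L/s.

867 L/s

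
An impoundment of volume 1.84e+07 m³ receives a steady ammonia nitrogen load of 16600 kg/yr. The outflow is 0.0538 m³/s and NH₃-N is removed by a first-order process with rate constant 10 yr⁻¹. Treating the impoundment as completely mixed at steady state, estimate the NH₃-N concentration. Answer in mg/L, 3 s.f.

0.0894 mg/L

Outflow Q = 0.0538 m³/s × 3.156e+07 s/yr = 1.698e+06 m³/yr.
Steady-state CSTR mass balance: W = Q·C + k·V·C, so C = W/(Q + kV).
Q + kV = 1.698e+06 + 10·1.84e+07 = 1.857e+08 m³/yr.
C = 16600/1.857e+08 = 8.939e-05 kg/m³ = 0.08939 mg/L.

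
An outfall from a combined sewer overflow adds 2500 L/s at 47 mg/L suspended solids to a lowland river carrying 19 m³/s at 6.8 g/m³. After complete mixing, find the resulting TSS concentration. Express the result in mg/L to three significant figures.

2500 L/s = 2.5 m³/s.
By mass balance at complete mixing, C = (2.5·47 + 19·6.8) / (2.5 + 19) = 246.7/21.5 = 11.47 mg/L.

11.5 mg/L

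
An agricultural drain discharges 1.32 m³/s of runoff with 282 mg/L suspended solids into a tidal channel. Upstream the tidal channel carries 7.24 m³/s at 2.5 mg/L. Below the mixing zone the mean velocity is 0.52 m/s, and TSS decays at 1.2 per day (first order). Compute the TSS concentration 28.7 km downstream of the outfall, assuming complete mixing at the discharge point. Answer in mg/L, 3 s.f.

21.2 mg/L

After complete mixing, C₀ = (1.32·282 + 7.24·2.5) / 8.56 = 45.6 mg/L.
Travel time t = 2.87e+04 m / 0.52 m/s = 5.519e+04 s = 0.6388 d.
C = 45.6·exp(−1.2·0.6388) = 45.6·0.4646 = 21.19 mg/L.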